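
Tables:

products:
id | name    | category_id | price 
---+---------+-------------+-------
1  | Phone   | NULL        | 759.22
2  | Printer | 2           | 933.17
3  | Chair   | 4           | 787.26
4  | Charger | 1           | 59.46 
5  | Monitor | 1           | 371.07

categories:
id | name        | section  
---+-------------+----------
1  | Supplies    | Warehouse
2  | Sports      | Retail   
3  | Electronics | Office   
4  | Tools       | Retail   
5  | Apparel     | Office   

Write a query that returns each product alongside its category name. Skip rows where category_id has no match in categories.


INNER JOIN keeps only products rows whose category_id matches an id in categories. Walk through each product:
  - product 1 (Phone): category_id=NULL, no match -> dropped
  - product 2 (Printer): category_id=2 -> matches Sports
  - product 3 (Chair): category_id=4 -> matches Tools
  - product 4 (Charger): category_id=1 -> matches Supplies
  - product 5 (Monitor): category_id=1 -> matches Supplies
So 1 of 5 rows is dropped.

SQL:
SELECT a.name, b.name AS category
FROM products a
INNER JOIN categories b ON a.category_id = b.id

Result:
name    | category
--------+---------
Printer | Sports  
Chair   | Tools   
Charger | Supplies
Monitor | Supplies


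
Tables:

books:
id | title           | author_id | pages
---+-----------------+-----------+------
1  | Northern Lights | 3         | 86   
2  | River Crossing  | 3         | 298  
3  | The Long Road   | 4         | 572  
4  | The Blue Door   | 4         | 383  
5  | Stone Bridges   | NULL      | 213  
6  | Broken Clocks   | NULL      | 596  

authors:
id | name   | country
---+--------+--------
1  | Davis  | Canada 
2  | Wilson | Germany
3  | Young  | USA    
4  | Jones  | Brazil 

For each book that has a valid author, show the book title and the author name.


INNER JOIN keeps only books rows whose author_id matches an id in authors. Walk through each book:
  - book 1 (Northern Lights): author_id=3 -> matches Young
  - book 2 (River Crossing): author_id=3 -> matches Young
  - book 3 (The Long Road): author_id=4 -> matches Jones
  - book 4 (The Blue Door): author_id=4 -> matches Jones
  - book 5 (Stone Bridges): author_id=NULL, no match -> dropped
  - book 6 (Broken Clocks): author_id=NULL, no match -> dropped
So 2 of 6 rows are dropped.

SQL:
SELECT a.title, b.name AS author
FROM books a
INNER JOIN authors b ON a.author_id = b.id

Result:
title           | author
----------------+-------
Northern Lights | Young 
River Crossing  | Young 
The Long Road   | Jones 
The Blue Door   | Jones 


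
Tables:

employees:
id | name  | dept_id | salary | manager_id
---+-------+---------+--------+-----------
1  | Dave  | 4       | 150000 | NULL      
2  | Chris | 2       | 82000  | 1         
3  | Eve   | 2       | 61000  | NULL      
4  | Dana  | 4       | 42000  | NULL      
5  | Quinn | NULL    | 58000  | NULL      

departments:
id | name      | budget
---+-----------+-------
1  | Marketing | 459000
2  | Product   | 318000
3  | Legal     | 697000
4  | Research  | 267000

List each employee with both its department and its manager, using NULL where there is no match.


Two LEFT JOINs from the same base table employees: one to departments via dept_id, one to employees itself via manager_id. Both are LEFT so every employee is preserved.
Match against departments:
  - employee 1 (Dave): dept_id=4 -> matches Research
  - employee 2 (Chris): dept_id=2 -> matches Product
  - employee 3 (Eve): dept_id=2 -> matches Product
  - employee 4 (Dana): dept_id=4 -> matches Research
  - employee 5 (Quinn): dept_id=NULL, no match -> kept with NULL
Match against employees (self):
  - employee 1 (Dave): manager_id=NULL -> NULL
  - employee 2 (Chris): manager_id=1 -> Dave
  - employee 3 (Eve): manager_id=NULL -> NULL
  - employee 4 (Dana): manager_id=NULL -> NULL
  - employee 5 (Quinn): manager_id=NULL -> NULL

SQL:
SELECT a.name, b.name AS department, c.name AS manager
FROM employees a
LEFT JOIN departments b ON a.dept_id = b.id
LEFT JOIN employees c ON a.manager_id = c.id

Result:
name  | department | manager
------+------------+--------
Dave  | Research   | NULL   
Chris | Product    | Dave   
Eve   | Product    | NULL   
Dana  | Research   | NULL   
Quinn | NULL       | NULL   


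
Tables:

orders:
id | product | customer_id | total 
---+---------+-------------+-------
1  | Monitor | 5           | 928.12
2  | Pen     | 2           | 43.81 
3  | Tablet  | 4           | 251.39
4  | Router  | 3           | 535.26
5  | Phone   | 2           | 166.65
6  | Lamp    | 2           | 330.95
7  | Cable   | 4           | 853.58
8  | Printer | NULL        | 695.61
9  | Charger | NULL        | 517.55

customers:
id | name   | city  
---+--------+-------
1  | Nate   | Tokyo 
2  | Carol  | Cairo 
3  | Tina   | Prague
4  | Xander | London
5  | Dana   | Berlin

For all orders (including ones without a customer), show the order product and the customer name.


LEFT JOIN keeps every row from orders (the left table); where customer_id has no match in customers, the customer columns become NULL. Walk through each order:
  - order 1 (Monitor): customer_id=5 -> matches Dana
  - order 2 (Pen): customer_id=2 -> matches Carol
  - order 3 (Tablet): customer_id=4 -> matches Xander
  - order 4 (Router): customer_id=3 -> matches Tina
  - order 5 (Phone): customer_id=2 -> matches Carol
  - order 6 (Lamp): customer_id=2 -> matches Carol
  - order 7 (Cable): customer_id=4 -> matches Xander
  - order 8 (Printer): customer_id=NULL, no match -> kept with NULL
  - order 9 (Charger): customer_id=NULL, no match -> kept with NULL
All 9 rows appear; 2 have NULL customer.

SQL:
SELECT a.product, b.name AS customer
FROM orders a
LEFT JOIN customers b ON a.customer_id = b.id

Result:
product | customer
--------+---------
Monitor | Dana    
Pen     | Carol   
Tablet  | Xander  
Router  | Tina    
Phone   | Carol   
Lamp    | Carol   
Cable   | Xander  
Printer | NULL    
Charger | NULL    


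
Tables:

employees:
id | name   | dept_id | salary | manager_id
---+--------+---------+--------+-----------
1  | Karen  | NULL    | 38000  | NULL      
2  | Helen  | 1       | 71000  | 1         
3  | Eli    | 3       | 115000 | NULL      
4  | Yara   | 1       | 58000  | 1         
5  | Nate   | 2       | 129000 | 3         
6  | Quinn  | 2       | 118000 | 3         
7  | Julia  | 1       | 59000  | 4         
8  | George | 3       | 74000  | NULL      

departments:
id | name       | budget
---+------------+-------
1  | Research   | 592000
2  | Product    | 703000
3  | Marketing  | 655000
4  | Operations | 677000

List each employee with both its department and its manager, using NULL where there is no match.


Two LEFT JOINs from the same base table employees: one to departments via dept_id, one to employees itself via manager_id. Both are LEFT so every employee is preserved.
Match against departments:
  - employee 1 (Karen): dept_id=NULL, no match -> kept with NULL
  - employee 2 (Helen): dept_id=1 -> matches Research
  - employee 3 (Eli): dept_id=3 -> matches Marketing
  - employee 4 (Yara): dept_id=1 -> matches Research
  - employee 5 (Nate): dept_id=2 -> matches Product
  - employee 6 (Quinn): dept_id=2 -> matches Product
  - employee 7 (Julia): dept_id=1 -> matches Research
  - employee 8 (George): dept_id=3 -> matches Marketing
Match against employees (self):
  - employee 1 (Karen): manager_id=NULL -> NULL
  - employee 2 (Helen): manager_id=1 -> Karen
  - employee 3 (Eli): manager_id=NULL -> NULL
  - employee 4 (Yara): manager_id=1 -> Karen
  - employee 5 (Nate): manager_id=3 -> Eli
  - employee 6 (Quinn): manager_id=3 -> Eli
  - employee 7 (Julia): manager_id=4 -> Yara
  - employee 8 (George): manager_id=NULL -> NULL

SQL:
SELECT a.name, b.name AS department, c.name AS manager
FROM employees a
LEFT JOIN departments b ON a.dept_id = b.id
LEFT JOIN employees c ON a.manager_id = c.id

Result:
name   | department | manager
-------+------------+--------
Karen  | NULL       | NULL   
Helen  | Research   | Karen  
Eli    | Marketing  | NULL   
Yara   | Research   | Karen  
Nate   | Product    | Eli    
Quinn  | Product    | Eli    
Julia  | Research   | Yara   
George | Marketing  | NULL   


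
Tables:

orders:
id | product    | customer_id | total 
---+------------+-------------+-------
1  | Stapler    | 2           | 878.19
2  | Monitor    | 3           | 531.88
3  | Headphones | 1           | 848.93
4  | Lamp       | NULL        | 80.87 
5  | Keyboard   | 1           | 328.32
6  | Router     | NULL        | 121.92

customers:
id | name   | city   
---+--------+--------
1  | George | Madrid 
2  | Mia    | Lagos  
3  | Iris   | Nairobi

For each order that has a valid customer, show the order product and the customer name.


INNER JOIN keeps only orders rows whose customer_id matches an id in customers. Walk through each order:
  - order 1 (Stapler): customer_id=2 -> matches Mia
  - order 2 (Monitor): customer_id=3 -> matches Iris
  - order 3 (Headphones): customer_id=1 -> matches George
  - order 4 (Lamp): customer_id=NULL, no match -> dropped
  - order 5 (Keyboard): customer_id=1 -> matches George
  - order 6 (Router): customer_id=NULL, no match -> dropped
So 2 of 6 rows are dropped.

SQL:
SELECT a.product, b.name AS customer
FROM orders a
INNER JOIN customers b ON a.customer_id = b.id

Result:
product    | customer
-----------+---------
Stapler    | Mia     
Monitor    | Iris    
Headphones | George  
Keyboard   | George  


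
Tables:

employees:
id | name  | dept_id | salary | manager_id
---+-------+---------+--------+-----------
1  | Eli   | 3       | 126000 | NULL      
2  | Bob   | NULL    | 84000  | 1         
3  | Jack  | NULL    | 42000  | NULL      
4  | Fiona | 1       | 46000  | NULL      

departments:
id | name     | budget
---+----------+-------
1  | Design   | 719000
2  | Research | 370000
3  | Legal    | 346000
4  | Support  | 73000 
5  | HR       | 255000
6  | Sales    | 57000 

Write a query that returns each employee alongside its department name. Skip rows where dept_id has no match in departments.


INNER JOIN keeps only employees rows whose dept_id matches an id in departments. Walk through each employee:
  - employee 1 (Eli): dept_id=3 -> matches Legal
  - employee 2 (Bob): dept_id=NULL, no match -> dropped
  - employee 3 (Jack): dept_id=NULL, no match -> dropped
  - employee 4 (Fiona): dept_id=1 -> matches Design
So 2 of 4 rows are dropped.

SQL:
SELECT a.name, b.name AS department
FROM employees a
INNER JOIN departments b ON a.dept_id = b.id

Result:
name  | department
------+-----------
Eli   | Legal     
Fiona | Design    


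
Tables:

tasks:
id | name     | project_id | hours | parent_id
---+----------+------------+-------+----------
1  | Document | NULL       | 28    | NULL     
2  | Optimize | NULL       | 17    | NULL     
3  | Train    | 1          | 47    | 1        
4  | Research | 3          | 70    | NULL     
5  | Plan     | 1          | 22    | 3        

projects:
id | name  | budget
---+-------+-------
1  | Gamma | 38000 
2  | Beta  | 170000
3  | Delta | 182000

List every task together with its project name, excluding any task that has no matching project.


INNER JOIN keeps only tasks rows whose project_id matches an id in projects. Walk through each task:
  - task 1 (Document): project_id=NULL, no match -> dropped
  - task 2 (Optimize): project_id=NULL, no match -> dropped
  - task 3 (Train): project_id=1 -> matches Gamma
  - task 4 (Research): project_id=3 -> matches Delta
  - task 5 (Plan): project_id=1 -> matches Gamma
So 2 of 5 rows are dropped.

SQL:
SELECT a.name, b.name AS project
FROM tasks a
INNER JOIN projects b ON a.project_id = b.id

Result:
name     | project
---------+--------
Train    | Gamma  
Research | Delta  
Plan     | Gamma  


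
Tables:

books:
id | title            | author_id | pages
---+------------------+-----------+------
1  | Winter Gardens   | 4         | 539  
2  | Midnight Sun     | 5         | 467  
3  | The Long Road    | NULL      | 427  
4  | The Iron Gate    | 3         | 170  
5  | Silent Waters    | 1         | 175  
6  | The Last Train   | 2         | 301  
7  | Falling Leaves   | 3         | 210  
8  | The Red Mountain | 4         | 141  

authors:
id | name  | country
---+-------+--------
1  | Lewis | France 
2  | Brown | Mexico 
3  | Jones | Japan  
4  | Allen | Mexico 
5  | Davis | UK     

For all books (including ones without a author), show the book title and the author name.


LEFT JOIN keeps every row from books (the left table); where author_id has no match in authors, the author columns become NULL. Walk through each book:
  - book 1 (Winter Gardens): author_id=4 -> matches Allen
  - book 2 (Midnight Sun): author_id=5 -> matches Davis
  - book 3 (The Long Road): author_id=NULL, no match -> kept with NULL
  - book 4 (The Iron Gate): author_id=3 -> matches Jones
  - book 5 (Silent Waters): author_id=1 -> matches Lewis
  - book 6 (The Last Train): author_id=2 -> matches Brown
  - book 7 (Falling Leaves): author_id=3 -> matches Jones
  - book 8 (The Red Mountain): author_id=4 -> matches Allen
All 8 rows appear; 1 has NULL author.

SQL:
SELECT a.title, b.name AS author
FROM books a
LEFT JOIN authors b ON a.author_id = b.id

Result:
title            | author
-----------------+-------
Winter Gardens   | Allen 
Midnight Sun     | Davis 
The Long Road    | NULL  
The Iron Gate    | Jones 
Silent Waters    | Lewis 
The Last Train   | Brown 
Falling Leaves   | Jones 
The Red Mountain | Allen 


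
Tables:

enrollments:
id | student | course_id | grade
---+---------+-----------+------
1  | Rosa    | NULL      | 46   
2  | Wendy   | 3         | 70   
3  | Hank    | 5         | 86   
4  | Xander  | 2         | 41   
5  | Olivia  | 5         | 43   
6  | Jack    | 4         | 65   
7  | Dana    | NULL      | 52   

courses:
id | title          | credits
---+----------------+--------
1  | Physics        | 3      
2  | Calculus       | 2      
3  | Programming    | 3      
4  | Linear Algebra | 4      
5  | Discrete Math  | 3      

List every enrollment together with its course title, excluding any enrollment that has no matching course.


INNER JOIN keeps only enrollments rows whose course_id matches an id in courses. Walk through each enrollment:
  - enrollment 1 (Rosa): course_id=NULL, no match -> dropped
  - enrollment 2 (Wendy): course_id=3 -> matches Programming
  - enrollment 3 (Hank): course_id=5 -> matches Discrete Math
  - enrollment 4 (Xander): course_id=2 -> matches Calculus
  - enrollment 5 (Olivia): course_id=5 -> matches Discrete Math
  - enrollment 6 (Jack): course_id=4 -> matches Linear Algebra
  - enrollment 7 (Dana): course_id=NULL, no match -> dropped
So 2 of 7 rows are dropped.

SQL:
SELECT a.student, b.title AS course
FROM enrollments a
INNER JOIN courses b ON a.course_id = b.id

Result:
student | course        
--------+---------------
Wendy   | Programming   
Hank    | Discrete Math 
Xander  | Calculus      
Olivia  | Discrete Math 
Jack    | Linear Algebra


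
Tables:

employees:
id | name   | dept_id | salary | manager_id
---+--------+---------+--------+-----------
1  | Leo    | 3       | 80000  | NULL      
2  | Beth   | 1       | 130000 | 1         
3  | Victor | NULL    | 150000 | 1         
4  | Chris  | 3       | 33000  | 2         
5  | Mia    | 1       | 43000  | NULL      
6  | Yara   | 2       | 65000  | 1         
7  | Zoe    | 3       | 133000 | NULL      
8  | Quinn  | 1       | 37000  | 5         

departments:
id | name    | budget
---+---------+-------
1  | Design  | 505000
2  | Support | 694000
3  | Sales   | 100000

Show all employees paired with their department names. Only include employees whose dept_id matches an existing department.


INNER JOIN keeps only employees rows whose dept_id matches an id in departments. Walk through each employee:
  - employee 1 (Leo): dept_id=3 -> matches Sales
  - employee 2 (Beth): dept_id=1 -> matches Design
  - employee 3 (Victor): dept_id=NULL, no match -> dropped
  - employee 4 (Chris): dept_id=3 -> matches Sales
  - employee 5 (Mia): dept_id=1 -> matches Design
  - employee 6 (Yara): dept_id=2 -> matches Support
  - employee 7 (Zoe): dept_id=3 -> matches Sales
  - employee 8 (Quinn): dept_id=1 -> matches Design
So 1 of 8 rows is dropped.

SQL:
SELECT a.name, b.name AS department
FROM employees a
INNER JOIN departments b ON a.dept_id = b.id

Result:
name  | department
------+-----------
Leo   | Sales     
Beth  | Design    
Chris | Sales     
Mia   | Design    
Yara  | Support   
Zoe   | Sales     
Quinn | Design    


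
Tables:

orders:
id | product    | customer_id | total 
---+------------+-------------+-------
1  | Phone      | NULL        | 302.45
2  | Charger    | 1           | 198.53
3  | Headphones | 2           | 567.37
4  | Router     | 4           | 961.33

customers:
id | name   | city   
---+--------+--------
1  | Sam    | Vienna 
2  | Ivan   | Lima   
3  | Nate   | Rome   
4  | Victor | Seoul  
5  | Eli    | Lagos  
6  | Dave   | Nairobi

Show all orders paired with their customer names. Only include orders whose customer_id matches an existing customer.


INNER JOIN keeps only orders rows whose customer_id matches an id in customers. Walk through each order:
  - order 1 (Phone): customer_id=NULL, no match -> dropped
  - order 2 (Charger): customer_id=1 -> matches Sam
  - order 3 (Headphones): customer_id=2 -> matches Ivan
  - order 4 (Router): customer_id=4 -> matches Victor
So 1 of 4 rows is dropped.

SQL:
SELECT a.product, b.name AS customer
FROM orders a
INNER JOIN customers b ON a.customer_id = b.id

Result:
product    | customer
-----------+---------
Charger    | Sam     
Headphones | Ivan    
Router     | Victor  


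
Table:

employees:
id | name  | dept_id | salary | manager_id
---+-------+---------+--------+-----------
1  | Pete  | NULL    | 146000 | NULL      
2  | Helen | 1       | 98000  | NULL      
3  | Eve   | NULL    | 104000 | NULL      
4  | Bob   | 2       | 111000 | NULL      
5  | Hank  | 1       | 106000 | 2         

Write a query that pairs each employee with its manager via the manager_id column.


This is a self-join: employees is joined to a second copy of itself, matching each row's manager_id to another row's id. Use LEFT JOIN so rows with manager_id=NULL are kept.
  - employee 1 (Pete): manager_id=NULL -> NULL
  - employee 2 (Helen): manager_id=NULL -> NULL
  - employee 3 (Eve): manager_id=NULL -> NULL
  - employee 4 (Bob): manager_id=NULL -> NULL
  - employee 5 (Hank): manager_id=2 -> Helen

SQL:
SELECT a.name AS item, b.name AS manager
FROM employees a
LEFT JOIN employees b ON a.manager_id = b.id

Result:
item  | manager
------+--------
Pete  | NULL   
Helen | NULL   
Eve   | NULL   
Bob   | NULL   
Hank  | Helen  


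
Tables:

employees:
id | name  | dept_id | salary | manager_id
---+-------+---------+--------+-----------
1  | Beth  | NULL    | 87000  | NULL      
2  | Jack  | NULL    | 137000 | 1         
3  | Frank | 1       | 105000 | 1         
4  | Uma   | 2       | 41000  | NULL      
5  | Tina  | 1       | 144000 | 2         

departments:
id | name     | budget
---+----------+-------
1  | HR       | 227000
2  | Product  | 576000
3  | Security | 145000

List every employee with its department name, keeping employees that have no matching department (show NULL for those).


LEFT JOIN keeps every row from employees (the left table); where dept_id has no match in departments, the department columns become NULL. Walk through each employee:
  - employee 1 (Beth): dept_id=NULL, no match -> kept with NULL
  - employee 2 (Jack): dept_id=NULL, no match -> kept with NULL
  - employee 3 (Frank): dept_id=1 -> matches HR
  - employee 4 (Uma): dept_id=2 -> matches Product
  - employee 5 (Tina): dept_id=1 -> matches HR
All 5 rows appear; 2 have NULL department.

SQL:
SELECT a.name, b.name AS department
FROM employees a
LEFT JOIN departments b ON a.dept_id = b.id

Result:
name  | department
------+-----------
Beth  | NULL      
Jack  | NULL      
Frank | HR        
Uma   | Product   
Tina  | HR        


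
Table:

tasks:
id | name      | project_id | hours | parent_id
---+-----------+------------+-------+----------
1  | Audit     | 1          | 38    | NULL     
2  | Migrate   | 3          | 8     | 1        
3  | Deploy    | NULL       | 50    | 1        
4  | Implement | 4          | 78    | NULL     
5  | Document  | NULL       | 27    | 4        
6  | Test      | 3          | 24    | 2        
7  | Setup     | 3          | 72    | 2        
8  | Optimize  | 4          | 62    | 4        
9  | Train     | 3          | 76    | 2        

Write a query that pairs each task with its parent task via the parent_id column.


This is a self-join: tasks is joined to a second copy of itself, matching each row's parent_id to another row's id. Use LEFT JOIN so rows with parent_id=NULL are kept.
  - task 1 (Audit): parent_id=NULL -> NULL
  - task 2 (Migrate): parent_id=1 -> Audit
  - task 3 (Deploy): parent_id=1 -> Audit
  - task 4 (Implement): parent_id=NULL -> NULL
  - task 5 (Document): parent_id=4 -> Implement
  - task 6 (Test): parent_id=2 -> Migrate
  - task 7 (Setup): parent_id=2 -> Migrate
  - task 8 (Optimize): parent_id=4 -> Implement
  - task 9 (Train): parent_id=2 -> Migrate

SQL:
SELECT a.name AS item, b.name AS parent
FROM tasks a
LEFT JOIN tasks b ON a.parent_id = b.id

Result:
item      | parent   
----------+----------
Audit     | NULL     
Migrate   | Audit    
Deploy    | Audit    
Implement | NULL     
Document  | Implement
Test      | Migrate  
Setup     | Migrate  
Optimize  | Implement
Train     | Migrate  


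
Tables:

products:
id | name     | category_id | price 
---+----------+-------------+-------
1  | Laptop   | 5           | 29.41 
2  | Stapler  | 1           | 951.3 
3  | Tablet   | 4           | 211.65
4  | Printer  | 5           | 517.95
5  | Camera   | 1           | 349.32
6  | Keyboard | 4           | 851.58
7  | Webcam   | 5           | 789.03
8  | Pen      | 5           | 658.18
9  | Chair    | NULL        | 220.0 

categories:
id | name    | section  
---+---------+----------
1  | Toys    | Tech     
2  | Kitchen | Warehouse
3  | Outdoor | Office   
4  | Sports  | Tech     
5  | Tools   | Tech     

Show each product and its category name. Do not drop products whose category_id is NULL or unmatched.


LEFT JOIN keeps every row from products (the left table); where category_id has no match in categories, the category columns become NULL. Walk through each product:
  - product 1 (Laptop): category_id=5 -> matches Tools
  - product 2 (Stapler): category_id=1 -> matches Toys
  - product 3 (Tablet): category_id=4 -> matches Sports
  - product 4 (Printer): category_id=5 -> matches Tools
  - product 5 (Camera): category_id=1 -> matches Toys
  - product 6 (Keyboard): category_id=4 -> matches Sports
  - product 7 (Webcam): category_id=5 -> matches Tools
  - product 8 (Pen): category_id=5 -> matches Tools
  - product 9 (Chair): category_id=NULL, no match -> kept with NULL
All 9 rows appear; 1 has NULL category.

SQL:
SELECT a.name, b.name AS category
FROM products a
LEFT JOIN categories b ON a.category_id = b.id

Result:
name     | category
---------+---------
Laptop   | Tools   
Stapler  | Toys    
Tablet   | Sports  
Printer  | Tools   
Camera   | Toys    
Keyboard | Sports  
Webcam   | Tools   
Pen      | Tools   
Chair    | NULL    


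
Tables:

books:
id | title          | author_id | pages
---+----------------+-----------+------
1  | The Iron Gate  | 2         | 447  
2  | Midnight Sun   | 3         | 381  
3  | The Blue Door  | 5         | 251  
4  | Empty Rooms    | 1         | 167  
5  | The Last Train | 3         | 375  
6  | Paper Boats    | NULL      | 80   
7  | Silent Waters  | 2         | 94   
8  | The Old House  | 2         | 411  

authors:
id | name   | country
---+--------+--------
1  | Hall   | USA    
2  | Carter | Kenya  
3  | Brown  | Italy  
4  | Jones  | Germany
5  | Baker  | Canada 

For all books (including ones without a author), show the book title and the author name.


LEFT JOIN keeps every row from books (the left table); where author_id has no match in authors, the author columns become NULL. Walk through each book:
  - book 1 (The Iron Gate): author_id=2 -> matches Carter
  - book 2 (Midnight Sun): author_id=3 -> matches Brown
  - book 3 (The Blue Door): author_id=5 -> matches Baker
  - book 4 (Empty Rooms): author_id=1 -> matches Hall
  - book 5 (The Last Train): author_id=3 -> matches Brown
  - book 6 (Paper Boats): author_id=NULL, no match -> kept with NULL
  - book 7 (Silent Waters): author_id=2 -> matches Carter
  - book 8 (The Old House): author_id=2 -> matches Carter
All 8 rows appear; 1 has NULL author.

SQL:
SELECT a.title, b.name AS author
FROM books a
LEFT JOIN authors b ON a.author_id = b.id

Result:
title          | author
---------------+-------
The Iron Gate  | Carter
Midnight Sun   | Brown 
The Blue Door  | Baker 
Empty Rooms    | Hall  
The Last Train | Brown 
Paper Boats    | NULL  
Silent Waters  | Carter
The Old House  | Carter


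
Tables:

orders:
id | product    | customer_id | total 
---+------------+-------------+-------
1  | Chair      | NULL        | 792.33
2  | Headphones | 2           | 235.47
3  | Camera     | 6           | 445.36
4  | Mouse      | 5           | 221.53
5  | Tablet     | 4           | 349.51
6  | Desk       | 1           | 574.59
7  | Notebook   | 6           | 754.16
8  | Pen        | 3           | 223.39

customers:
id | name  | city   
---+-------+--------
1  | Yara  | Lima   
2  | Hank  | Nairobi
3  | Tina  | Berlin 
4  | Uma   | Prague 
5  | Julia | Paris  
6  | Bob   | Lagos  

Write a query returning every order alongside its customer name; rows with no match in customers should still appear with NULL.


LEFT JOIN keeps every row from orders (the left table); where customer_id has no match in customers, the customer columns become NULL. Walk through each order:
  - order 1 (Chair): customer_id=NULL, no match -> kept with NULL
  - order 2 (Headphones): customer_id=2 -> matches Hank
  - order 3 (Camera): customer_id=6 -> matches Bob
  - order 4 (Mouse): customer_id=5 -> matches Julia
  - order 5 (Tablet): customer_id=4 -> matches Uma
  - order 6 (Desk): customer_id=1 -> matches Yara
  - order 7 (Notebook): customer_id=6 -> matches Bob
  - order 8 (Pen): customer_id=3 -> matches Tina
All 8 rows appear; 1 has NULL customer.

SQL:
SELECT a.product, b.name AS customer
FROM orders a
LEFT JOIN customers b ON a.customer_id = b.id

Result:
product    | customer
-----------+---------
Chair      | NULL    
Headphones | Hank    
Camera     | Bob     
Mouse      | Julia   
Tablet     | Uma     
Desk       | Yara    
Notebook   | Bob     
Pen        | Tina    


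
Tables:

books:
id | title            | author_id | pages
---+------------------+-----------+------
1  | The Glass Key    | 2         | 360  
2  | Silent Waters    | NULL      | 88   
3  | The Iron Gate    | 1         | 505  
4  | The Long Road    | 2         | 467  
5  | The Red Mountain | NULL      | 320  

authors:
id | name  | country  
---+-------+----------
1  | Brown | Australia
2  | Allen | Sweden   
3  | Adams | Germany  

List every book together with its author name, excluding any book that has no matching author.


INNER JOIN keeps only books rows whose author_id matches an id in authors. Walk through each book:
  - book 1 (The Glass Key): author_id=2 -> matches Allen
  - book 2 (Silent Waters): author_id=NULL, no match -> dropped
  - book 3 (The Iron Gate): author_id=1 -> matches Brown
  - book 4 (The Long Road): author_id=2 -> matches Allen
  - book 5 (The Red Mountain): author_id=NULL, no match -> dropped
So 2 of 5 rows are dropped.

SQL:
SELECT a.title, b.name AS author
FROM books a
INNER JOIN authors b ON a.author_id = b.id

Result:
title         | author
--------------+-------
The Glass Key | Allen 
The Iron Gate | Brown 
The Long Road | Allen 


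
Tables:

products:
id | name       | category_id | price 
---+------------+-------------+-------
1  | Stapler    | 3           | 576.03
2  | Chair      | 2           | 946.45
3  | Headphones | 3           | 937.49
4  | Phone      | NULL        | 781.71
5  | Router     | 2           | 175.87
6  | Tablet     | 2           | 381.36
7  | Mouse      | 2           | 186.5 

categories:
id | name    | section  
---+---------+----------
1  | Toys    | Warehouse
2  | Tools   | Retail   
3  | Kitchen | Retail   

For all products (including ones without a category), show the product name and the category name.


LEFT JOIN keeps every row from products (the left table); where category_id has no match in categories, the category columns become NULL. Walk through each product:
  - product 1 (Stapler): category_id=3 -> matches Kitchen
  - product 2 (Chair): category_id=2 -> matches Tools
  - product 3 (Headphones): category_id=3 -> matches Kitchen
  - product 4 (Phone): category_id=NULL, no match -> kept with NULL
  - product 5 (Router): category_id=2 -> matches Tools
  - product 6 (Tablet): category_id=2 -> matches Tools
  - product 7 (Mouse): category_id=2 -> matches Tools
All 7 rows appear; 1 has NULL category.

SQL:
SELECT a.name, b.name AS category
FROM products a
LEFT JOIN categories b ON a.category_id = b.id

Result:
name       | category
-----------+---------
Stapler    | Kitchen 
Chair      | Tools   
Headphones | Kitchen 
Phone      | NULL    
Router     | Tools   
Tablet     | Tools   
Mouse      | Tools   


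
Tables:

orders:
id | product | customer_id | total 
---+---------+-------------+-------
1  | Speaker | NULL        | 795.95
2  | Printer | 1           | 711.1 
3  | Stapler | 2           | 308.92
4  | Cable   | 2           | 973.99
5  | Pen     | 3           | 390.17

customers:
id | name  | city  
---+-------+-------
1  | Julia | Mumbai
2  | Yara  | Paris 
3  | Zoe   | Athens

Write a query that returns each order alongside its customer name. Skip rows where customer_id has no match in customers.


INNER JOIN keeps only orders rows whose customer_id matches an id in customers. Walk through each order:
  - order 1 (Speaker): customer_id=NULL, no match -> dropped
  - order 2 (Printer): customer_id=1 -> matches Julia
  - order 3 (Stapler): customer_id=2 -> matches Yara
  - order 4 (Cable): customer_id=2 -> matches Yara
  - order 5 (Pen): customer_id=3 -> matches Zoe
So 1 of 5 rows is dropped.

SQL:
SELECT a.product, b.name AS customer
FROM orders a
INNER JOIN customers b ON a.customer_id = b.id

Result:
product | customer
--------+---------
Printer | Julia   
Stapler | Yara    
Cable   | Yara    
Pen     | Zoe     


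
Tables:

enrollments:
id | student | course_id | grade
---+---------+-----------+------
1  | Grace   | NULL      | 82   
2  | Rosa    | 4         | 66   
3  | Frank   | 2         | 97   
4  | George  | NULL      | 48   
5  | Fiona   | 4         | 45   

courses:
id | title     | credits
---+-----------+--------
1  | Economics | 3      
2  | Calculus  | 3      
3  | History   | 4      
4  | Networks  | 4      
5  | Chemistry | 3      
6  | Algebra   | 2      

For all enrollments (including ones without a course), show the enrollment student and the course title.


LEFT JOIN keeps every row from enrollments (the left table); where course_id has no match in courses, the course columns become NULL. Walk through each enrollment:
  - enrollment 1 (Grace): course_id=NULL, no match -> kept with NULL
  - enrollment 2 (Rosa): course_id=4 -> matches Networks
  - enrollment 3 (Frank): course_id=2 -> matches Calculus
  - enrollment 4 (George): course_id=NULL, no match -> kept with NULL
  - enrollment 5 (Fiona): course_id=4 -> matches Networks
All 5 rows appear; 2 have NULL course.

SQL:
SELECT a.student, b.title AS course
FROM enrollments a
LEFT JOIN courses b ON a.course_id = b.id

Result:
student | course  
--------+---------
Grace   | NULL    
Rosa    | Networks
Frank   | Calculus
George  | NULL    
Fiona   | Networks


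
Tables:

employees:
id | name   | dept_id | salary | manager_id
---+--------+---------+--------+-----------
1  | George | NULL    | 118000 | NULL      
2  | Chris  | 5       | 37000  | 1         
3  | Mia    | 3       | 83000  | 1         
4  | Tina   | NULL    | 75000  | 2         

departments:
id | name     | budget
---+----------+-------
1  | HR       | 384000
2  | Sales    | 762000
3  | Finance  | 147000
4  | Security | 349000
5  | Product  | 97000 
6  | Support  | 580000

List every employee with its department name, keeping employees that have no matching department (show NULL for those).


LEFT JOIN keeps every row from employees (the left table); where dept_id has no match in departments, the department columns become NULL. Walk through each employee:
  - employee 1 (George): dept_id=NULL, no match -> kept with NULL
  - employee 2 (Chris): dept_id=5 -> matches Product
  - employee 3 (Mia): dept_id=3 -> matches Finance
  - employee 4 (Tina): dept_id=NULL, no match -> kept with NULL
All 4 rows appear; 2 have NULL department.

SQL:
SELECT a.name, b.name AS department
FROM employees a
LEFT JOIN departments b ON a.dept_id = b.id

Result:
name   | department
-------+-----------
George | NULL      
Chris  | Product   
Mia    | Finance   
Tina   | NULL      


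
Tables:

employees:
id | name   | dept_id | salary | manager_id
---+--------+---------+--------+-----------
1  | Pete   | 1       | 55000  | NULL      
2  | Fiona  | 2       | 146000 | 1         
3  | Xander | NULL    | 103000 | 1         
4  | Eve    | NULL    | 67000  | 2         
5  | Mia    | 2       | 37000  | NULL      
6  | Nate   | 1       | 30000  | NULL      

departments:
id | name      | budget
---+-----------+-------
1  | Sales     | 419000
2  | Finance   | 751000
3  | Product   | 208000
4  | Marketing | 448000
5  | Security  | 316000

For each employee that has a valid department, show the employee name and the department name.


INNER JOIN keeps only employees rows whose dept_id matches an id in departments. Walk through each employee:
  - employee 1 (Pete): dept_id=1 -> matches Sales
  - employee 2 (Fiona): dept_id=2 -> matches Finance
  - employee 3 (Xander): dept_id=NULL, no match -> dropped
  - employee 4 (Eve): dept_id=NULL, no match -> dropped
  - employee 5 (Mia): dept_id=2 -> matches Finance
  - employee 6 (Nate): dept_id=1 -> matches Sales
So 2 of 6 rows are dropped.

SQL:
SELECT a.name, b.name AS department
FROM employees a
INNER JOIN departments b ON a.dept_id = b.id

Result:
name  | department
------+-----------
Pete  | Sales     
Fiona | Finance   
Mia   | Finance   
Nate  | Sales     


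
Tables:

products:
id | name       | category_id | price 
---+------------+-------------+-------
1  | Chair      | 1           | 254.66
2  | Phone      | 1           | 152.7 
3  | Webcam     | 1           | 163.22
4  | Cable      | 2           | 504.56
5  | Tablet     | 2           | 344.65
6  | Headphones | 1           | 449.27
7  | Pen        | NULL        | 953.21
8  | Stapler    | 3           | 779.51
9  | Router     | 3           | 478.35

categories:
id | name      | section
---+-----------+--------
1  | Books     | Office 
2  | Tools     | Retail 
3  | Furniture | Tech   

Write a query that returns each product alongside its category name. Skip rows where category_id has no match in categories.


INNER JOIN keeps only products rows whose category_id matches an id in categories. Walk through each product:
  - product 1 (Chair): category_id=1 -> matches Books
  - product 2 (Phone): category_id=1 -> matches Books
  - product 3 (Webcam): category_id=1 -> matches Books
  - product 4 (Cable): category_id=2 -> matches Tools
  - product 5 (Tablet): category_id=2 -> matches Tools
  - product 6 (Headphones): category_id=1 -> matches Books
  - product 7 (Pen): category_id=NULL, no match -> dropped
  - product 8 (Stapler): category_id=3 -> matches Furniture
  - product 9 (Router): category_id=3 -> matches Furniture
So 1 of 9 rows is dropped.

SQL:
SELECT a.name, b.name AS category
FROM products a
INNER JOIN categories b ON a.category_id = b.id

Result:
name       | category 
-----------+----------
Chair      | Books    
Phone      | Books    
Webcam     | Books    
Cable      | Tools    
Tablet     | Tools    
Headphones | Books    
Stapler    | Furniture
Router     | Furniture


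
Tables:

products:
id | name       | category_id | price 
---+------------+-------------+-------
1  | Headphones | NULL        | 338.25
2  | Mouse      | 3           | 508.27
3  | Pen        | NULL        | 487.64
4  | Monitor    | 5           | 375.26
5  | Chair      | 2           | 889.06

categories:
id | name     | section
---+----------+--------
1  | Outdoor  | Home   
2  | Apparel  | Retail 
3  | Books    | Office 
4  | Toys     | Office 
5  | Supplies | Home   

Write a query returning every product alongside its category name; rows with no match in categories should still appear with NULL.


LEFT JOIN keeps every row from products (the left table); where category_id has no match in categories, the category columns become NULL. Walk through each product:
  - product 1 (Headphones): category_id=NULL, no match -> kept with NULL
  - product 2 (Mouse): category_id=3 -> matches Books
  - product 3 (Pen): category_id=NULL, no match -> kept with NULL
  - product 4 (Monitor): category_id=5 -> matches Supplies
  - product 5 (Chair): category_id=2 -> matches Apparel
All 5 rows appear; 2 have NULL category.

SQL:
SELECT a.name, b.name AS category
FROM products a
LEFT JOIN categories b ON a.category_id = b.id

Result:
name       | category
-----------+---------
Headphones | NULL    
Mouse      | Books   
Pen        | NULL    
Monitor    | Supplies
Chair      | Apparel 


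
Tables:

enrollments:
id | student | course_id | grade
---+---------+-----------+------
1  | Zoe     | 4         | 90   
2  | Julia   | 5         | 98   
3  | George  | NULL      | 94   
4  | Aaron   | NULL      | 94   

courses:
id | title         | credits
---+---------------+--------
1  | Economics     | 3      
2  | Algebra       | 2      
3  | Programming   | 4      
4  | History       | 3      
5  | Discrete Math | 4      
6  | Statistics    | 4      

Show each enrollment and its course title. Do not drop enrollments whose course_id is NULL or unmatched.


LEFT JOIN keeps every row from enrollments (the left table); where course_id has no match in courses, the course columns become NULL. Walk through each enrollment:
  - enrollment 1 (Zoe): course_id=4 -> matches History
  - enrollment 2 (Julia): course_id=5 -> matches Discrete Math
  - enrollment 3 (George): course_id=NULL, no match -> kept with NULL
  - enrollment 4 (Aaron): course_id=NULL, no match -> kept with NULL
All 4 rows appear; 2 have NULL course.

SQL:
SELECT a.student, b.title AS course
FROM enrollments a
LEFT JOIN courses b ON a.course_id = b.id

Result:
student | course       
--------+--------------
Zoe     | History      
Julia   | Discrete Math
George  | NULL         
Aaron   | NULL         


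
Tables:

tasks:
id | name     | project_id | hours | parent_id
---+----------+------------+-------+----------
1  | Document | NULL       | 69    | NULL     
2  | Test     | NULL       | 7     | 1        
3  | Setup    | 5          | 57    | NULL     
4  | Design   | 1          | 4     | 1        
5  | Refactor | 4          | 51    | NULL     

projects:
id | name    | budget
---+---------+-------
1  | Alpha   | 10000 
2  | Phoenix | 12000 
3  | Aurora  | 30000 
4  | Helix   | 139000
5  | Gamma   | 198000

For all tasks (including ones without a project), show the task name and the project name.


LEFT JOIN keeps every row from tasks (the left table); where project_id has no match in projects, the project columns become NULL. Walk through each task:
  - task 1 (Document): project_id=NULL, no match -> kept with NULL
  - task 2 (Test): project_id=NULL, no match -> kept with NULL
  - task 3 (Setup): project_id=5 -> matches Gamma
  - task 4 (Design): project_id=1 -> matches Alpha
  - task 5 (Refactor): project_id=4 -> matches Helix
All 5 rows appear; 2 have NULL project.

SQL:
SELECT a.name, b.name AS project
FROM tasks a
LEFT JOIN projects b ON a.project_id = b.id

Result:
name     | project
---------+--------
Document | NULL   
Test     | NULL   
Setup    | Gamma  
Design   | Alpha  
Refactor | Helix  


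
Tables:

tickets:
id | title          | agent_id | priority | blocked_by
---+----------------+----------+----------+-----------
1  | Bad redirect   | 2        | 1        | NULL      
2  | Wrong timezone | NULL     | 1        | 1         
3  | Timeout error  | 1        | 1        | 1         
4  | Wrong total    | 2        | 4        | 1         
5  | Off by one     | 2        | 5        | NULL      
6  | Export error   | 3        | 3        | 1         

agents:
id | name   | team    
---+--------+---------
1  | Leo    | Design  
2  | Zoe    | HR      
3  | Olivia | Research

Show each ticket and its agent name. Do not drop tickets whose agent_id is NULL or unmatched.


LEFT JOIN keeps every row from tickets (the left table); where agent_id has no match in agents, the agent columns become NULL. Walk through each ticket:
  - ticket 1 (Bad redirect): agent_id=2 -> matches Zoe
  - ticket 2 (Wrong timezone): agent_id=NULL, no match -> kept with NULL
  - ticket 3 (Timeout error): agent_id=1 -> matches Leo
  - ticket 4 (Wrong total): agent_id=2 -> matches Zoe
  - ticket 5 (Off by one): agent_id=2 -> matches Zoe
  - ticket 6 (Export error): agent_id=3 -> matches Olivia
All 6 rows appear; 1 has NULL agent.

SQL:
SELECT a.title, b.name AS agent
FROM tickets a
LEFT JOIN agents b ON a.agent_id = b.id

Result:
title          | agent 
---------------+-------
Bad redirect   | Zoe   
Wrong timezone | NULL  
Timeout error  | Leo   
Wrong total    | Zoe   
Off by one     | Zoe   
Export error   | Olivia
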